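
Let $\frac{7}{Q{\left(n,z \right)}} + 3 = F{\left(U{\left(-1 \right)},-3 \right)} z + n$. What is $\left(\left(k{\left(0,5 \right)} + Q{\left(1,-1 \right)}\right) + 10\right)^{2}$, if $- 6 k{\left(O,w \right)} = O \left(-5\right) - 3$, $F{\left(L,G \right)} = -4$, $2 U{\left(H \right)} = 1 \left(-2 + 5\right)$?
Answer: $196$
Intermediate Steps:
$U{\left(H \right)} = \frac{3}{2}$ ($U{\left(H \right)} = \frac{1 \left(-2 + 5\right)}{2} = \frac{1 \cdot 3}{2} = \frac{1}{2} \cdot 3 = \frac{3}{2}$)
$k{\left(O,w \right)} = \frac{1}{2} + \frac{5 O}{6}$ ($k{\left(O,w \right)} = - \frac{O \left(-5\right) - 3}{6} = - \frac{- 5 O - 3}{6} = - \frac{-3 - 5 O}{6} = \frac{1}{2} + \frac{5 O}{6}$)
$Q{\left(n,z \right)} = \frac{7}{-3 + n - 4 z}$ ($Q{\left(n,z \right)} = \frac{7}{-3 + \left(- 4 z + n\right)} = \frac{7}{-3 + \left(n - 4 z\right)} = \frac{7}{-3 + n - 4 z}$)
$\left(\left(k{\left(0,5 \right)} + Q{\left(1,-1 \right)}\right) + 10\right)^{2} = \left(\left(\left(\frac{1}{2} + \frac{5}{6} \cdot 0\right) + \frac{7}{-3 + 1 - -4}\right) + 10\right)^{2} = \left(\left(\left(\frac{1}{2} + 0\right) + \frac{7}{-3 + 1 + 4}\right) + 10\right)^{2} = \left(\left(\frac{1}{2} + \frac{7}{2}\right) + 10\right)^{2} = \left(4 + 10\right)^{2} = 14^{2} = 196$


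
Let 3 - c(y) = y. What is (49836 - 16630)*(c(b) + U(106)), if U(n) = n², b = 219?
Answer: 365930120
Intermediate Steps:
c(y) = 3 - y
(49836 - 16630)*(c(b) + U(106)) = (49836 - 16630)*((3 - 1*219) + 106²) = 33206*((3 - 219) + 11236) = 33206*(-216 + 11236) = 33206*11020 = 365930120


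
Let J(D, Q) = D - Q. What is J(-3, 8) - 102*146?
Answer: -14903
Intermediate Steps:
J(-3, 8) - 102*146 = (-3 - 1*8) - 102*146 = (-3 - 8) - 14892 = -11 - 14892 = -14903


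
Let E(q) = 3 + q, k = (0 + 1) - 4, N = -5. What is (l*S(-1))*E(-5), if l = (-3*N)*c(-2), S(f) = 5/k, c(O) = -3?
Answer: -150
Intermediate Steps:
k = -3 (k = 1 - 4 = -3)
S(f) = -5/3 (S(f) = 5/(-3) = 5*(-⅓) = -5/3)
l = -45 (l = -3*(-5)*(-3) = 15*(-3) = -45)
(l*S(-1))*E(-5) = (-45*(-5/3))*(3 - 5) = 75*(-2) = -150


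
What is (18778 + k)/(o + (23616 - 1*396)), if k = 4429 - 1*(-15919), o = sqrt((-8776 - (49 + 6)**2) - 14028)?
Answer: 908505720/539194229 - 39126*I*sqrt(25829)/539194229 ≈ 1.6849 - 0.011662*I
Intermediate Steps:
o = I*sqrt(25829) (o = sqrt((-8776 - 1*55**2) - 14028) = sqrt((-8776 - 1*3025) - 14028) = sqrt((-8776 - 3025) - 14028) = sqrt(-11801 - 14028) = sqrt(-25829) = I*sqrt(25829) ≈ 160.71*I)
k = 20348 (k = 4429 + 15919 = 20348)
(18778 + k)/(o + (23616 - 1*396)) = (18778 + 20348)/(I*sqrt(25829) + (23616 - 1*396)) = 39126/(I*sqrt(25829) + (23616 - 396)) = 39126/(I*sqrt(25829) + 23220) = 39126/(23220 + I*sqrt(25829))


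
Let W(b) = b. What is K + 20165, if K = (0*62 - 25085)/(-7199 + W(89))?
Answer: 28679647/1422 ≈ 20169.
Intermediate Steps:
K = 5017/1422 (K = (0*62 - 25085)/(-7199 + 89) = (0 - 25085)/(-7110) = -25085*(-1/7110) = 5017/1422 ≈ 3.5281)
K + 20165 = 5017/1422 + 20165 = 28679647/1422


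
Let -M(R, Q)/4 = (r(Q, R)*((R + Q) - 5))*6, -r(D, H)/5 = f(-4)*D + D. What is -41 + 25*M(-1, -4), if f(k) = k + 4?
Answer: 119959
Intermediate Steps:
f(k) = 4 + k
r(D, H) = -5*D (r(D, H) = -5*((4 - 4)*D + D) = -5*(0*D + D) = -5*(0 + D) = -5*D)
M(R, Q) = 120*Q*(-5 + Q + R) (M(R, Q) = -4*(-5*Q)*((R + Q) - 5)*6 = -4*(-5*Q)*((Q + R) - 5)*6 = -4*(-5*Q)*(-5 + Q + R)*6 = -4*(-5*Q*(-5 + Q + R))*6 = -(-120)*Q*(-5 + Q + R) = 120*Q*(-5 + Q + R))
-41 + 25*M(-1, -4) = -41 + 25*(120*(-4)*(-5 - 4 - 1)) = -41 + 25*(120*(-4)*(-10)) = -41 + 25*4800 = -41 + 120000 = 119959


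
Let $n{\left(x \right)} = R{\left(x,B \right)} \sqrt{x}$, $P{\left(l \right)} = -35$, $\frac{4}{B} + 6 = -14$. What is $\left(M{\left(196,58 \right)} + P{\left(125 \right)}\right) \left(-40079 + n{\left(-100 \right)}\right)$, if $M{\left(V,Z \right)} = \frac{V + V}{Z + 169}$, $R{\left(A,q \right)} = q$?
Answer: $\frac{302716687}{227} + \frac{15106 i}{227} \approx 1.3336 \cdot 10^{6} + 66.546 i$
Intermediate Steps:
$B = - \frac{1}{5}$ ($B = \frac{4}{-6 - 14} = \frac{4}{-20} = 4 \left(- \frac{1}{20}\right) = - \frac{1}{5} \approx -0.2$)
$M{\left(V,Z \right)} = \frac{2 V}{169 + Z}$
$n{\left(x \right)} = - \frac{\sqrt{x}}{5}$
$\left(M{\left(196,58 \right)} + P{\left(125 \right)}\right) \left(-40079 + n{\left(-100 \right)}\right) = \left(2 \cdot 196 \frac{1}{169 + 58} - 35\right) \left(-40079 - \frac{\sqrt{-100}}{5}\right) = \left(2 \cdot 196 \cdot \frac{1}{227} - 35\right) \left(-40079 - \frac{10 i}{5}\right) = \left(2 \cdot 196 \cdot \frac{1}{227} - 35\right) \left(-40079 - 2 i\right) = \left(\frac{392}{227} - 35\right) \left(-40079 - 2 i\right) = - \frac{7553 \left(-40079 - 2 i\right)}{227} = \frac{302716687}{227} + \frac{15106 i}{227}$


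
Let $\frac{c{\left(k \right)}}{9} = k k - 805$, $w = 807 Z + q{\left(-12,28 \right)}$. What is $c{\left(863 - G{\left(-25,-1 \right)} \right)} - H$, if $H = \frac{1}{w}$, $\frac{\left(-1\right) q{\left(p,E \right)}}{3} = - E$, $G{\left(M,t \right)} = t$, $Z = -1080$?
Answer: $\frac{5848666289245}{871476} \approx 6.7112 \cdot 10^{6}$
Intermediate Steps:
$q{\left(p,E \right)} = 3 E$ ($q{\left(p,E \right)} = - 3 \left(- E\right) = 3 E$)
$w = -871476$ ($w = 807 \left(-1080\right) + 3 \cdot 28 = -871560 + 84 = -871476$)
$H = - \frac{1}{871476}$ ($H = \frac{1}{-871476} = - \frac{1}{871476} \approx -1.1475 \cdot 10^{-6}$)
$c{\left(k \right)} = -7245 + 9 k^{2}$ ($c{\left(k \right)} = 9 \left(k k - 805\right) = 9 \left(k^{2} - 805\right) = 9 \left(-805 + k^{2}\right) = -7245 + 9 k^{2}$)
$c{\left(863 - G{\left(-25,-1 \right)} \right)} - H = \left(-7245 + 9 \left(863 - -1\right)^{2}\right) - - \frac{1}{871476} = \left(-7245 + 9 \left(863 + 1\right)^{2}\right) + \frac{1}{871476} = \left(-7245 + 9 \cdot 864^{2}\right) + \frac{1}{871476} = \left(-7245 + 9 \cdot 746496\right) + \frac{1}{871476} = \left(-7245 + 6718464\right) + \frac{1}{871476} = 6711219 + \frac{1}{871476} = \frac{5848666289245}{871476}$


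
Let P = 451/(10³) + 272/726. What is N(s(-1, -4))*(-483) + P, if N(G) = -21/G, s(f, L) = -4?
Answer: -920177537/363000 ≈ -2534.9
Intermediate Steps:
P = 299713/363000 (P = 451/1000 + 272*(1/726) = 451*(1/1000) + 136/363 = 451/1000 + 136/363 = 299713/363000 ≈ 0.82566)
N(s(-1, -4))*(-483) + P = -21/(-4)*(-483) + 299713/363000 = -21*(-¼)*(-483) + 299713/363000 = (21/4)*(-483) + 299713/363000 = -10143/4 + 299713/363000 = -920177537/363000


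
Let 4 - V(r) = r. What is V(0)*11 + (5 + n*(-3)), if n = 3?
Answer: 40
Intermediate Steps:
V(r) = 4 - r
V(0)*11 + (5 + n*(-3)) = (4 - 1*0)*11 + (5 + 3*(-3)) = (4 + 0)*11 + (5 - 9) = 4*11 - 4 = 44 - 4 = 40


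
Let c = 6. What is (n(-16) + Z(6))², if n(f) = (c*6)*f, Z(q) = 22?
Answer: 306916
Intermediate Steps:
n(f) = 36*f (n(f) = (6*6)*f = 36*f)
(n(-16) + Z(6))² = (36*(-16) + 22)² = (-576 + 22)² = (-554)² = 306916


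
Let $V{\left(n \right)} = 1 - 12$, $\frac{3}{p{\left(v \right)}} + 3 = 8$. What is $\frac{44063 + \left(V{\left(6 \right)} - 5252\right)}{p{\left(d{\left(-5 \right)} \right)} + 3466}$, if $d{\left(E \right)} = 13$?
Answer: $\frac{194000}{17333} \approx 11.193$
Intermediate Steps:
$p{\left(v \right)} = \frac{3}{5}$ ($p{\left(v \right)} = \frac{3}{-3 + 8} = \frac{3}{5}$)
$V{\left(n \right)} = -11$ ($V{\left(n \right)} = 1 - 12 = -11$)
$\frac{44063 + \left(V{\left(6 \right)} - 5252\right)}{p{\left(d{\left(-5 \right)} \right)} + 3466} = \frac{44063 - 5263}{\frac{3}{5} + 3466} = \frac{44063 - 5263}{\frac{17333}{5}} = \left(44063 - 5263\right) \frac{5}{17333} = 38800 \cdot \frac{5}{17333} = \frac{194000}{17333}$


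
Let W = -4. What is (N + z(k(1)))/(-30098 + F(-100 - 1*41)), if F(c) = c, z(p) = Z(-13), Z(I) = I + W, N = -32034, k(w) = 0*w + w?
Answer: 32051/30239 ≈ 1.0599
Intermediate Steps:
k(w) = w (k(w) = 0 + w = w)
Z(I) = -4 + I (Z(I) = I - 4 = -4 + I)
z(p) = -17 (z(p) = -4 - 13 = -17)
(N + z(k(1)))/(-30098 + F(-100 - 1*41)) = (-32034 - 17)/(-30098 + (-100 - 1*41)) = -32051/(-30098 + (-100 - 41)) = -32051/(-30098 - 141) = -32051/(-30239) = -32051*(-1/30239) = 32051/30239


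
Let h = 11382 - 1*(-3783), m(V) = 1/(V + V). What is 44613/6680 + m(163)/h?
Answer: 4411146199/660490344 ≈ 6.6786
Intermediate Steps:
m(V) = 1/(2*V)
h = 15165 (h = 11382 + 3783 = 15165)
44613/6680 + m(163)/h = 44613/6680 + ((1/2)/163)/15165 = 44613*(1/6680) + ((1/2)*(1/163))*(1/15165) = 44613/6680 + (1/326)*(1/15165) = 44613/6680 + 1/4943790 = 4411146199/660490344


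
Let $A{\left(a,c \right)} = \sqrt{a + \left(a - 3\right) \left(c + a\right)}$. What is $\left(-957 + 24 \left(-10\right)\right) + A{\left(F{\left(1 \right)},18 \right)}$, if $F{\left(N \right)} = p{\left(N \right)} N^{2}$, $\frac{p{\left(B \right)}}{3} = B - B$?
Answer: $-1197 + 3 i \sqrt{6} \approx -1197.0 + 7.3485 i$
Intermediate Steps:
$p{\left(B \right)} = 0$ ($p{\left(B \right)} = 3 \left(B - B\right) = 3 \cdot 0 = 0$)
$F{\left(N \right)} = 0$ ($F{\left(N \right)} = 0 N^{2} = 0$)
$A{\left(a,c \right)} = \sqrt{a + \left(-3 + a\right) \left(a + c\right)}$
$\left(-957 + 24 \left(-10\right)\right) + A{\left(F{\left(1 \right)},18 \right)} = \left(-957 + 24 \left(-10\right)\right) + \sqrt{0^{2} - 54 - 0 + 0 \cdot 18} = \left(-957 - 240\right) + \sqrt{0 - 54 + 0 + 0} = -1197 + \sqrt{-54} = -1197 + 3 i \sqrt{6}$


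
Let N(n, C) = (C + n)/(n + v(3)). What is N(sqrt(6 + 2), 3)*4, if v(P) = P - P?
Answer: 4 + 3*sqrt(2) ≈ 8.2426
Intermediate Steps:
v(P) = 0
N(n, C) = (C + n)/n (N(n, C) = (C + n)/(n + 0) = (C + n)/n)
N(sqrt(6 + 2), 3)*4 = ((3 + sqrt(6 + 2))/(sqrt(6 + 2)))*4 = ((3 + sqrt(8))/(sqrt(8)))*4 = ((3 + 2*sqrt(2))/((2*sqrt(2))))*4 = ((sqrt(2)/4)*(3 + 2*sqrt(2)))*4 = (sqrt(2)*(3 + 2*sqrt(2))/4)*4 = sqrt(2)*(3 + 2*sqrt(2))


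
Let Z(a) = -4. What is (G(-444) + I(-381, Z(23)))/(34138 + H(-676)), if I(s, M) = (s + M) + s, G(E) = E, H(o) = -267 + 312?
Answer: -1210/34183 ≈ -0.035398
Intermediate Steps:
H(o) = 45
I(s, M) = M + 2*s (I(s, M) = (M + s) + s = M + 2*s)
(G(-444) + I(-381, Z(23)))/(34138 + H(-676)) = (-444 + (-4 + 2*(-381)))/(34138 + 45) = (-444 + (-4 - 762))/34183 = (-444 - 766)*(1/34183) = -1210*1/34183 = -1210/34183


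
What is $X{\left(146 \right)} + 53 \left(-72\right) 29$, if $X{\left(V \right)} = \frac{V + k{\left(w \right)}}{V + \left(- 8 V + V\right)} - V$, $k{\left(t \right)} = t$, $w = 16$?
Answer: $- \frac{16178287}{146} \approx -1.1081 \cdot 10^{5}$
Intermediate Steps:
$X{\left(V \right)} = - V - \frac{16 + V}{6 V}$ ($X{\left(V \right)} = \frac{V + 16}{V + \left(- 8 V + V\right)} - V = \frac{16 + V}{V - 7 V} - V = \frac{16 + V}{\left(-6\right) V} - V = \left(16 + V\right) \left(- \frac{1}{6 V}\right) - V = - \frac{16 + V}{6 V} - V = - V - \frac{16 + V}{6 V}$)
$X{\left(146 \right)} + 53 \left(-72\right) 29 = \left(- \frac{1}{6} - 146 - \frac{8}{3 \cdot 146}\right) + 53 \left(-72\right) 29 = \left(- \frac{1}{6} - 146 - \frac{4}{219}\right) - 110664 = - \frac{21343}{146} - 110664 = - \frac{16178287}{146}$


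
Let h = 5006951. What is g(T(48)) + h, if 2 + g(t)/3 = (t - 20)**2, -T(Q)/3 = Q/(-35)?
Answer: 6134435033/1225 ≈ 5.0077e+6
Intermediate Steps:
T(Q) = 3*Q/35 (T(Q) = -3*Q/(-35) = -3*Q*(-1)/35 = -(-3)*Q/35 = 3*Q/35)
g(t) = -6 + 3*(-20 + t)**2 (g(t) = -6 + 3*(t - 20)**2 = -6 + 3*(-20 + t)**2)
g(T(48)) + h = (-6 + 3*(-20 + (3/35)*48)**2) + 5006951 = (-6 + 3*(-20 + 144/35)**2) + 5006951 = (-6 + 3*(-556/35)**2) + 5006951 = (-6 + 3*(309136/1225)) + 5006951 = (-6 + 927408/1225) + 5006951 = 920058/1225 + 5006951 = 6134435033/1225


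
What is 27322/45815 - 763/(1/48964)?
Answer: -1711626931258/45815 ≈ -3.7360e+7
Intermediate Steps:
27322/45815 - 763/(1/48964) = 27322*(1/45815) - 763/1/48964 = 27322/45815 - 763*48964 = 27322/45815 - 37359532 = -1711626931258/45815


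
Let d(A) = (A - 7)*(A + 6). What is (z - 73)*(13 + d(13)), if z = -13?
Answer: -10922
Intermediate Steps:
d(A) = (-7 + A)*(6 + A)
(z - 73)*(13 + d(13)) = (-13 - 73)*(13 + (-42 + 13**2 - 1*13)) = -86*(13 + (-42 + 169 - 13)) = -86*(13 + 114) = -86*127 = -10922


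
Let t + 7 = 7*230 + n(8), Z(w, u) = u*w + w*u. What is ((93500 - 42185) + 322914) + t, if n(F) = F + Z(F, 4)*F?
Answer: 376352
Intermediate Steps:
Z(w, u) = 2*u*w (Z(w, u) = u*w + u*w = 2*u*w)
n(F) = F + 8*F**2 (n(F) = F + (2*4*F)*F = F + (8*F)*F = F + 8*F**2)
t = 2123 (t = -7 + (7*230 + 8*(1 + 8*8)) = -7 + (1610 + 8*(1 + 64)) = -7 + (1610 + 8*65) = -7 + (1610 + 520) = -7 + 2130 = 2123)
((93500 - 42185) + 322914) + t = ((93500 - 42185) + 322914) + 2123 = (51315 + 322914) + 2123 = 374229 + 2123 = 376352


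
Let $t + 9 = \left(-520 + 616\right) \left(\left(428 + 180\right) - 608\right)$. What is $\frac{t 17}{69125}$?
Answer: $- \frac{153}{69125} \approx -0.0022134$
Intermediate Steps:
$t = -9$ ($t = -9 + \left(-520 + 616\right) \left(\left(428 + 180\right) - 608\right) = -9 + 96 \left(608 - 608\right) = -9 + 96 \cdot 0 = -9 + 0 = -9$)
$\frac{t 17}{69125} = \frac{\left(-9\right) 17}{69125} = \left(-153\right) \frac{1}{69125} = - \frac{153}{69125}$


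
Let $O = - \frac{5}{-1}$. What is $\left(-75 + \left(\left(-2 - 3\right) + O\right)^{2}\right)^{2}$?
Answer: $5625$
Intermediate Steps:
$O = 5$ ($O = \left(-5\right) \left(-1\right) = 5$)
$\left(-75 + \left(\left(-2 - 3\right) + O\right)^{2}\right)^{2} = \left(-75 + \left(\left(-2 - 3\right) + 5\right)^{2}\right)^{2} = \left(-75 + \left(-5 + 5\right)^{2}\right)^{2} = \left(-75 + 0^{2}\right)^{2} = \left(-75 + 0\right)^{2} = \left(-75\right)^{2} = 5625$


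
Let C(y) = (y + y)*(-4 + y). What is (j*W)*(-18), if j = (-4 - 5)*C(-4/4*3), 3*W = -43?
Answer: -97524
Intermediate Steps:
W = -43/3 (W = (⅓)*(-43) = -43/3 ≈ -14.333)
C(y) = 2*y*(-4 + y) (C(y) = (2*y)*(-4 + y) = 2*y*(-4 + y))
j = -378 (j = (-4 - 5)*(2*(-4/4*3)*(-4 - 4/4*3)) = -18*-4*¼*3*(-4 - 4*¼*3) = -18*(-1*3)*(-4 - 1*3) = -18*(-3)*(-4 - 3) = -18*(-3)*(-7) = -9*42 = -378)
(j*W)*(-18) = -378*(-43/3)*(-18) = 5418*(-18) = -97524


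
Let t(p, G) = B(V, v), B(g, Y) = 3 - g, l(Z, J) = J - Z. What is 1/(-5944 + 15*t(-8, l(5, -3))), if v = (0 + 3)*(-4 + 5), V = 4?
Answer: -1/5959 ≈ -0.00016781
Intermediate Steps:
v = 3 (v = 3*1 = 3)
t(p, G) = -1 (t(p, G) = 3 - 1*4 = 3 - 4 = -1)
1/(-5944 + 15*t(-8, l(5, -3))) = 1/(-5944 + 15*(-1)) = 1/(-5944 - 15) = 1/(-5959) = -1/5959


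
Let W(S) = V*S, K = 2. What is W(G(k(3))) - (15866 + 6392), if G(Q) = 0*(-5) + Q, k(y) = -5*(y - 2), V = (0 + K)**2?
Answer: -22278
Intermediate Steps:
V = 4 (V = (0 + 2)**2 = 2**2 = 4)
k(y) = 10 - 5*y (k(y) = -5*(-2 + y) = 10 - 5*y)
G(Q) = Q (G(Q) = 0 + Q = Q)
W(S) = 4*S
W(G(k(3))) - (15866 + 6392) = 4*(10 - 5*3) - (15866 + 6392) = 4*(10 - 15) - 1*22258 = 4*(-5) - 22258 = -20 - 22258 = -22278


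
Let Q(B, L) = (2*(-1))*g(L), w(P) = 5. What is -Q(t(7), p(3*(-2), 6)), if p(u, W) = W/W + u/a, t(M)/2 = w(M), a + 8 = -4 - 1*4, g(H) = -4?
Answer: -8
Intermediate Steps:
a = -16 (a = -8 + (-4 - 1*4) = -8 + (-4 - 4) = -8 - 8 = -16)
t(M) = 10 (t(M) = 2*5 = 10)
p(u, W) = 1 - u/16 (p(u, W) = W/W + u/(-16) = 1 + u*(-1/16) = 1 - u/16)
Q(B, L) = 8 (Q(B, L) = (2*(-1))*(-4) = -2*(-4) = 8)
-Q(t(7), p(3*(-2), 6)) = -1*8 = -8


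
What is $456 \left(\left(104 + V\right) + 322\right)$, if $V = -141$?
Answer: $129960$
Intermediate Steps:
$456 \left(\left(104 + V\right) + 322\right) = 456 \left(\left(104 - 141\right) + 322\right) = 456 \left(-37 + 322\right) = 456 \cdot 285 = 129960$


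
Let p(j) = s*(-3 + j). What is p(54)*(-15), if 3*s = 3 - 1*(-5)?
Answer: -2040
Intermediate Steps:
s = 8/3 (s = (3 - 1*(-5))/3 = (3 + 5)/3 = (1/3)*8 = 8/3 ≈ 2.6667)
p(j) = -8 + 8*j/3 (p(j) = 8*(-3 + j)/3 = -8 + 8*j/3)
p(54)*(-15) = (-8 + (8/3)*54)*(-15) = (-8 + 144)*(-15) = 136*(-15) = -2040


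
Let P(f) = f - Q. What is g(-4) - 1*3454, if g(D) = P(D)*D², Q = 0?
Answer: -3518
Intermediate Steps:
P(f) = f (P(f) = f - 1*0 = f + 0 = f)
g(D) = D³ (g(D) = D*D² = D³)
g(-4) - 1*3454 = (-4)³ - 1*3454 = -64 - 3454 = -3518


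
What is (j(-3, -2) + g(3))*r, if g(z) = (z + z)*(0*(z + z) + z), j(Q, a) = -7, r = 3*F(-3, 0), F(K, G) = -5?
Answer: -165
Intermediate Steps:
r = -15 (r = 3*(-5) = -15)
g(z) = 2*z² (g(z) = (2*z)*(0*(2*z) + z) = (2*z)*(0 + z) = (2*z)*z = 2*z²)
(j(-3, -2) + g(3))*r = (-7 + 2*3²)*(-15) = (-7 + 2*9)*(-15) = (-7 + 18)*(-15) = 11*(-15) = -165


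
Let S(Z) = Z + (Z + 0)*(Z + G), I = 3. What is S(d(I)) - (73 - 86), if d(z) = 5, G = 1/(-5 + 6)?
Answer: 48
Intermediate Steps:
G = 1 (G = 1/1 = 1)
S(Z) = Z + Z*(1 + Z) (S(Z) = Z + (Z + 0)*(Z + 1) = Z + Z*(1 + Z))
S(d(I)) - (73 - 86) = 5*(2 + 5) - (73 - 86) = 5*7 - 1*(-13) = 35 + 13 = 48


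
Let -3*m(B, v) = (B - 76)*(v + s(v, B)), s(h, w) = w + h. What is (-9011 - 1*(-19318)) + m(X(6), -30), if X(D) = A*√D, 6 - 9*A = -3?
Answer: 8785 + 136*√6/3 ≈ 8896.0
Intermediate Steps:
A = 1 (A = ⅔ - ⅑*(-3) = ⅔ + ⅓ = 1)
s(h, w) = h + w
X(D) = √D (X(D) = 1*√D = √D)
m(B, v) = -(-76 + B)*(B + 2*v)/3 (m(B, v) = -(B - 76)*(v + (v + B))/3 = -(-76 + B)*(v + (B + v))/3 = -(-76 + B)*(B + 2*v)/3)
(-9011 - 1*(-19318)) + m(X(6), -30) = (-9011 - 1*(-19318)) + (76*√6/3 + (152/3)*(-30) - ⅓*√6*(-30) - √6*(√6 - 30)/3) = (-9011 + 19318) + (76*√6/3 - 1520 + 10*√6 - √6*(-30 + √6)/3) = 10307 + (-1520 + 106*√6/3 - √6*(-30 + √6)/3) = 8787 + 106*√6/3 - √6*(-30 + √6)/3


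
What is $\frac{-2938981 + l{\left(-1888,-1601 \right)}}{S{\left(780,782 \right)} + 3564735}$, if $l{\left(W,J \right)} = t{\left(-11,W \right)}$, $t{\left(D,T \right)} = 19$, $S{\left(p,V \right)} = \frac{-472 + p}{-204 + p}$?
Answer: $- \frac{423210528}{513321917} \approx -0.82445$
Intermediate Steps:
$S{\left(p,V \right)} = \frac{-472 + p}{-204 + p}$
$l{\left(W,J \right)} = 19$
$\frac{-2938981 + l{\left(-1888,-1601 \right)}}{S{\left(780,782 \right)} + 3564735} = \frac{-2938981 + 19}{\frac{-472 + 780}{-204 + 780} + 3564735} = - \frac{2938962}{\frac{1}{576} \cdot 308 + 3564735} = - \frac{2938962}{\frac{77}{144} + 3564735} = - \frac{2938962}{\frac{513321917}{144}} = \left(-2938962\right) \frac{144}{513321917} = - \frac{423210528}{513321917}$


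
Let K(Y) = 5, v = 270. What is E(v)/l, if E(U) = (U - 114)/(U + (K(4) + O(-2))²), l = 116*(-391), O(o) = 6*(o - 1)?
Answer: -39/4977821 ≈ -7.8348e-6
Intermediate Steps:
O(o) = -6 + 6*o (O(o) = 6*(-1 + o) = -6 + 6*o)
l = -45356
E(U) = (-114 + U)/(169 + U) (E(U) = (U - 114)/(U + (5 + (-6 + 6*(-2)))²) = (-114 + U)/(U + (5 + (-6 - 12))²) = (-114 + U)/(U + (5 - 18)²) = (-114 + U)/(U + (-13)²) = (-114 + U)/(U + 169) = (-114 + U)/(169 + U))
E(v)/l = ((-114 + 270)/(169 + 270))/(-45356) = (156/439)*(-1/45356) = -39/4977821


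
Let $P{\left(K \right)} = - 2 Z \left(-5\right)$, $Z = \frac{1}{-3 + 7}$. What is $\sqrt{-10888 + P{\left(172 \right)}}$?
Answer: $\frac{3 i \sqrt{4838}}{2} \approx 104.33 i$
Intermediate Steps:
$Z = \frac{1}{4} \approx 0.25$
$P{\left(K \right)} = \frac{5}{2}$ ($P{\left(K \right)} = \left(-2\right) \frac{1}{4} \left(-5\right) = \left(- \frac{1}{2}\right) \left(-5\right) = \frac{5}{2}$)
$\sqrt{-10888 + P{\left(172 \right)}} = \sqrt{-10888 + \frac{5}{2}} = \sqrt{- \frac{21771}{2}} = \frac{3 i \sqrt{4838}}{2}$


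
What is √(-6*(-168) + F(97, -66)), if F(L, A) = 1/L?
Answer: √9484369/97 ≈ 31.749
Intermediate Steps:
√(-6*(-168) + F(97, -66)) = √(-6*(-168) + 1/97) = √(1008 + 1/97) = √(97777/97) = √9484369/97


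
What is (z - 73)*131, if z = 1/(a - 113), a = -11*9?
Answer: -2027487/212 ≈ -9563.6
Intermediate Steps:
a = -99
z = -1/212 (z = 1/(-99 - 113) = 1/(-212) = -1/212 ≈ -0.0047170)
(z - 73)*131 = (-1/212 - 73)*131 = -15477/212*131 = -2027487/212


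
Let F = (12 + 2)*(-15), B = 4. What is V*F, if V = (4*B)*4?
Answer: -13440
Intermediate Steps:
F = -210 (F = 14*(-15) = -210)
V = 64 (V = (4*4)*4 = 16*4 = 64)
V*F = 64*(-210) = -13440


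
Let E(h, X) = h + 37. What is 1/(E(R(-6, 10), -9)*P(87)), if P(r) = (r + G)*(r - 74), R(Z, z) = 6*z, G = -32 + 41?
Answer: 1/121056 ≈ 8.2606e-6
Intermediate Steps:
G = 9
P(r) = (-74 + r)*(9 + r) (P(r) = (r + 9)*(r - 74) = (9 + r)*(-74 + r) = (-74 + r)*(9 + r))
E(h, X) = 37 + h
1/(E(R(-6, 10), -9)*P(87)) = 1/((37 + 6*10)*(-666 + 87² - 65*87)) = 1/((37 + 60)*(-666 + 7569 - 5655)) = 1/(97*1248) = (1/97)*(1/1248) = 1/121056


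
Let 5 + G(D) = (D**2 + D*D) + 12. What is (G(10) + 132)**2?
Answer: 114921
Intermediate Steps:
G(D) = 7 + 2*D**2 (G(D) = -5 + ((D**2 + D*D) + 12) = -5 + ((D**2 + D**2) + 12) = -5 + (2*D**2 + 12) = -5 + (12 + 2*D**2) = 7 + 2*D**2)
(G(10) + 132)**2 = ((7 + 2*10**2) + 132)**2 = ((7 + 2*100) + 132)**2 = ((7 + 200) + 132)**2 = (207 + 132)**2 = 339**2 = 114921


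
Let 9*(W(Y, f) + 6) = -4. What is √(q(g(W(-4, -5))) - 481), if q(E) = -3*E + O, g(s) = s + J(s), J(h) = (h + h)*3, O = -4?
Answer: I*√3147/3 ≈ 18.699*I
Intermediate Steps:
J(h) = 6*h (J(h) = (2*h)*3 = 6*h)
W(Y, f) = -58/9 (W(Y, f) = -6 + (⅑)*(-4) = -6 - 4/9 = -58/9)
g(s) = 7*s (g(s) = s + 6*s = 7*s)
q(E) = -4 - 3*E (q(E) = -3*E - 4 = -4 - 3*E)
√(q(g(W(-4, -5))) - 481) = √((-4 - 21*(-58)/9) - 481) = √((-4 - 3*(-406/9)) - 481) = √((-4 + 406/3) - 481) = √(394/3 - 481) = √(-1049/3) = I*√3147/3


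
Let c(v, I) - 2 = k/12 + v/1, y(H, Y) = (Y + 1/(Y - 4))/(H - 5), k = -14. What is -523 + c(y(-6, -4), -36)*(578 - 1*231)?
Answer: -2489/24 ≈ -103.71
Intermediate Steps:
y(H, Y) = (Y + 1/(-4 + Y))/(-5 + H)
c(v, I) = ⅚ + v (c(v, I) = 2 + (-14/12 + v/1) = 2 + (-14*1/12 + v*1) = 2 + (-7/6 + v) = ⅚ + v)
-523 + c(y(-6, -4), -36)*(578 - 1*231) = -523 + (⅚ + (1 + (-4)² - 4*(-4))/(20 - 5*(-4) - 4*(-6) - 6*(-4)))*(578 - 1*231) = -523 + (⅚ + (1 + 16 + 16)/(20 + 20 + 24 + 24))*(578 - 231) = -523 + (⅚ + 33/88)*347 = -523 + (⅚ + (1/88)*33)*347 = -523 + (⅚ + 3/8)*347 = -523 + (29/24)*347 = -523 + 10063/24 = -2489/24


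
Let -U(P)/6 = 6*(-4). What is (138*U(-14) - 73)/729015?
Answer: 19799/729015 ≈ 0.027159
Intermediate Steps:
U(P) = 144 (U(P) = -36*(-4) = -6*(-24) = 144)
(138*U(-14) - 73)/729015 = (138*144 - 73)/729015 = (19872 - 73)*(1/729015) = 19799*(1/729015) = 19799/729015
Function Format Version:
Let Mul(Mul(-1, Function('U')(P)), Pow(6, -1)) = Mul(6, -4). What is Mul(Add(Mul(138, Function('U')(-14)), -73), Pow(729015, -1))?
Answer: Rational(19799, 729015) ≈ 0.027159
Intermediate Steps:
Function('U')(P) = 144 (Function('U')(P) = Mul(-6, Mul(6, -4)) = Mul(-6, -24) = 144)
Mul(Add(Mul(138, Function('U')(-14)), -73), Pow(729015, -1)) = Mul(Add(Mul(138, 144), -73), Pow(729015, -1)) = Mul(Add(19872, -73), Rational(1, 729015)) = Mul(19799, Rational(1, 729015)) = Rational(19799, 729015)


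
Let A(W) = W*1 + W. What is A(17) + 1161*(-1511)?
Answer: -1754237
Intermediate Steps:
A(W) = 2*W (A(W) = W + W = 2*W)
A(17) + 1161*(-1511) = 2*17 + 1161*(-1511) = 34 - 1754271 = -1754237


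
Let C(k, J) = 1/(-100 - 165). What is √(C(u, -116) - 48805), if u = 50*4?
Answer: I*√3427331390/265 ≈ 220.92*I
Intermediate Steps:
u = 200
C(k, J) = -1/265 (C(k, J) = 1/(-265) = -1/265)
√(C(u, -116) - 48805) = √(-1/265 - 48805) = √(-12933326/265) = I*√3427331390/265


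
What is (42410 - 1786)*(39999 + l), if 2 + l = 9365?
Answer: 2005281888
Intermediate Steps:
l = 9363 (l = -2 + 9365 = 9363)
(42410 - 1786)*(39999 + l) = (42410 - 1786)*(39999 + 9363) = 40624*49362 = 2005281888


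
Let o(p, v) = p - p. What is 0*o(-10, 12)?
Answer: 0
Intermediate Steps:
o(p, v) = 0
0*o(-10, 12) = 0*0 = 0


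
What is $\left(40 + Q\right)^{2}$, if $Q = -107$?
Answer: $4489$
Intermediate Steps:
$\left(40 + Q\right)^{2} = \left(40 - 107\right)^{2} = \left(-67\right)^{2} = 4489$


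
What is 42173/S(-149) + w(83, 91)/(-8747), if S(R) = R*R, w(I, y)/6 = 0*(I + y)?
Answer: 42173/22201 ≈ 1.8996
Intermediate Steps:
w(I, y) = 0 (w(I, y) = 6*(0*(I + y)) = 6*0 = 0)
S(R) = R²
42173/S(-149) + w(83, 91)/(-8747) = 42173/((-149)²) + 0/(-8747) = 42173/22201 + 0*(-1/8747) = 42173*(1/22201) + 0 = 42173/22201 + 0 = 42173/22201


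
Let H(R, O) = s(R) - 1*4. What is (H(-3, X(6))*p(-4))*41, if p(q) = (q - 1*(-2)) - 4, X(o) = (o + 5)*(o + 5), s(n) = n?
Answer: 1722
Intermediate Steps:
X(o) = (5 + o)² (X(o) = (5 + o)*(5 + o) = (5 + o)²)
p(q) = -2 + q (p(q) = (q + 2) - 4 = (2 + q) - 4 = -2 + q)
H(R, O) = -4 + R (H(R, O) = R - 1*4 = R - 4 = -4 + R)
(H(-3, X(6))*p(-4))*41 = ((-4 - 3)*(-2 - 4))*41 = -7*(-6)*41 = 42*41 = 1722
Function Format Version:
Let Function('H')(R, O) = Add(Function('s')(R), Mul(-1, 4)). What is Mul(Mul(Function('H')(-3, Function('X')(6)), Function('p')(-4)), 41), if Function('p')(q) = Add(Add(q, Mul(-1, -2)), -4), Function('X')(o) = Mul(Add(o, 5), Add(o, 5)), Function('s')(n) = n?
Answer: 1722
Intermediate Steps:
Function('X')(o) = Pow(Add(5, o), 2) (Function('X')(o) = Mul(Add(5, o), Add(5, o)) = Pow(Add(5, o), 2))
Function('p')(q) = Add(-2, q) (Function('p')(q) = Add(Add(q, 2), -4) = Add(Add(2, q), -4) = Add(-2, q))
Function('H')(R, O) = Add(-4, R) (Function('H')(R, O) = Add(R, Mul(-1, 4)) = Add(R, -4) = Add(-4, R))
Mul(Mul(Function('H')(-3, Function('X')(6)), Function('p')(-4)), 41) = Mul(Mul(Add(-4, -3), Add(-2, -4)), 41) = Mul(Mul(-7, -6), 41) = Mul(42, 41) = 1722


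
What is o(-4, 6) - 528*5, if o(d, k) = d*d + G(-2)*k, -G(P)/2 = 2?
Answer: -2648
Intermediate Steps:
G(P) = -4 (G(P) = -2*2 = -4)
o(d, k) = d² - 4*k (o(d, k) = d*d - 4*k = d² - 4*k)
o(-4, 6) - 528*5 = ((-4)² - 4*6) - 528*5 = (16 - 24) - 48*55 = -8 - 2640 = -2648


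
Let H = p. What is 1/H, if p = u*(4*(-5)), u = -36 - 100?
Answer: 1/2720 ≈ 0.00036765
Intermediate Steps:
u = -136
p = 2720 (p = -544*(-5) = -136*(-20) = 2720)
H = 2720
1/H = 1/2720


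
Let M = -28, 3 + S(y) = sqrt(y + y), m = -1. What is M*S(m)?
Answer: 84 - 28*I*sqrt(2) ≈ 84.0 - 39.598*I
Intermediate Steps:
S(y) = -3 + sqrt(2)*sqrt(y) (S(y) = -3 + sqrt(y + y) = -3 + sqrt(2*y) = -3 + sqrt(2)*sqrt(y))
M*S(m) = -28*(-3 + sqrt(2)*sqrt(-1)) = -28*(-3 + sqrt(2)*I) = -28*(-3 + I*sqrt(2)) = 84 - 28*I*sqrt(2)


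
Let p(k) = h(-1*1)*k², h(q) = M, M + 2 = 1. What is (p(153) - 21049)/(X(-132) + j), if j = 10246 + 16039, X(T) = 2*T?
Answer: -44458/26021 ≈ -1.7085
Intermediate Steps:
M = -1 (M = -2 + 1 = -1)
h(q) = -1
j = 26285
p(k) = -k²
(p(153) - 21049)/(X(-132) + j) = (-1*153² - 21049)/(2*(-132) + 26285) = (-1*23409 - 21049)/(-264 + 26285) = (-23409 - 21049)/26021 = -44458*1/26021 = -44458/26021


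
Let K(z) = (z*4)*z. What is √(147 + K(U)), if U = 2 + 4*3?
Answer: 7*√19 ≈ 30.512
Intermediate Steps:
U = 14 (U = 2 + 12 = 14)
K(z) = 4*z² (K(z) = (4*z)*z = 4*z²)
√(147 + K(U)) = √(147 + 4*14²) = √(147 + 4*196) = √(147 + 784) = √931 = 7*√19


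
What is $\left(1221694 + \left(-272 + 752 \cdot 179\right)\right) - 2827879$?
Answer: $-1471849$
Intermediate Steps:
$\left(1221694 + \left(-272 + 752 \cdot 179\right)\right) - 2827879 = \left(1221694 + \left(-272 + 134608\right)\right) - 2827879 = \left(1221694 + 134336\right) - 2827879 = 1356030 - 2827879 = -1471849$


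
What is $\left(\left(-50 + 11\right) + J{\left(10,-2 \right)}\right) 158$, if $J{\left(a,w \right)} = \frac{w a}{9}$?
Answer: $- \frac{58618}{9} \approx -6513.1$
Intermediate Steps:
$J{\left(a,w \right)} = \frac{a w}{9}$ ($J{\left(a,w \right)} = a w \frac{1}{9} = \frac{a w}{9}$)
$\left(\left(-50 + 11\right) + J{\left(10,-2 \right)}\right) 158 = \left(\left(-50 + 11\right) + \frac{1}{9} \cdot 10 \left(-2\right)\right) 158 = \left(-39 - \frac{20}{9}\right) 158 = \left(- \frac{371}{9}\right) 158 = - \frac{58618}{9}$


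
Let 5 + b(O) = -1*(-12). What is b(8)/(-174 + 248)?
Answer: 7/74 ≈ 0.094595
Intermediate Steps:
b(O) = 7 (b(O) = -5 - 1*(-12) = -5 + 12 = 7)
b(8)/(-174 + 248) = 7/(-174 + 248) = 7/74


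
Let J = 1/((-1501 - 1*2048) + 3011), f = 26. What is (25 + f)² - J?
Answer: 1399339/538 ≈ 2601.0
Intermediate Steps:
J = -1/538 (J = 1/((-1501 - 2048) + 3011) = 1/(-3549 + 3011) = 1/(-538) = -1/538 ≈ -0.0018587)
(25 + f)² - J = (25 + 26)² - 1*(-1/538) = 51² + 1/538 = 2601 + 1/538 = 1399339/538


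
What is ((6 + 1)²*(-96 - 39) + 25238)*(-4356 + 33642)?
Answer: 545393178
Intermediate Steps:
((6 + 1)²*(-96 - 39) + 25238)*(-4356 + 33642) = (7²*(-135) + 25238)*29286 = (49*(-135) + 25238)*29286 = (-6615 + 25238)*29286 = 18623*29286 = 545393178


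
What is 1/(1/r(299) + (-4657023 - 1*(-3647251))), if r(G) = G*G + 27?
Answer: -89428/90301890415 ≈ -9.9032e-7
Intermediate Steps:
r(G) = 27 + G² (r(G) = G² + 27 = 27 + G²)
1/(1/r(299) + (-4657023 - 1*(-3647251))) = 1/(1/(27 + 299²) + (-4657023 - 1*(-3647251))) = 1/(1/(27 + 89401) + (-4657023 + 3647251)) = 1/(1/89428 - 1009772) = 1/(-90301890415/89428) = -89428/90301890415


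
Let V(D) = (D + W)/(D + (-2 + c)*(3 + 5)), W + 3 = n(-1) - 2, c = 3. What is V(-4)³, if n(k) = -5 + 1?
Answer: -2197/64 ≈ -34.328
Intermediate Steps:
n(k) = -4
W = -9 (W = -3 + (-4 - 2) = -3 - 6 = -9)
V(D) = (-9 + D)/(8 + D) (V(D) = (D - 9)/(D + (-2 + 3)*(3 + 5)) = (-9 + D)/(D + 1*8) = (-9 + D)/(D + 8) = (-9 + D)/(8 + D))
V(-4)³ = ((-9 - 4)/(8 - 4))³ = (-13/4)³ = -2197/64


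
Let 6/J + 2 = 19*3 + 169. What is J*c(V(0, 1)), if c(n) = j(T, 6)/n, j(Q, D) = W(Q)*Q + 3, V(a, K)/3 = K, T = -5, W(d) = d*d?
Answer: -61/56 ≈ -1.0893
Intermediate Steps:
W(d) = d**2
V(a, K) = 3*K
j(Q, D) = 3 + Q**3 (j(Q, D) = Q**2*Q + 3 = Q**3 + 3 = 3 + Q**3)
c(n) = -122/n (c(n) = (3 + (-5)**3)/n = (3 - 125)/n = -122/n)
J = 3/112 (J = 6/(-2 + (19*3 + 169)) = 6/(-2 + (57 + 169)) = 6/(-2 + 226) = 6/224 = 6*(1/224) = 3/112 ≈ 0.026786)
J*c(V(0, 1)) = 3*(-122/(3*1))/112 = 3*(-122/3)/112 = 3*(-122*1/3)/112 = (3/112)*(-122/3) = -61/56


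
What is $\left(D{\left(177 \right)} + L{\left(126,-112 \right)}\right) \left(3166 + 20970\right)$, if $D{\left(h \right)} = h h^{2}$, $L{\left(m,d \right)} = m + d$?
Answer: $133840081592$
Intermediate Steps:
$L{\left(m,d \right)} = d + m$
$D{\left(h \right)} = h^{3}$
$\left(D{\left(177 \right)} + L{\left(126,-112 \right)}\right) \left(3166 + 20970\right) = \left(177^{3} + \left(-112 + 126\right)\right) \left(3166 + 20970\right) = \left(5545233 + 14\right) 24136 = 5545247 \cdot 24136 = 133840081592$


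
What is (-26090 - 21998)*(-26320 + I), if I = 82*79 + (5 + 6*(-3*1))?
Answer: 954787240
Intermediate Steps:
I = 6465 (I = 6478 + (5 + 6*(-3)) = 6478 + (5 - 18) = 6478 - 13 = 6465)
(-26090 - 21998)*(-26320 + I) = (-26090 - 21998)*(-26320 + 6465) = -48088*(-19855) = 954787240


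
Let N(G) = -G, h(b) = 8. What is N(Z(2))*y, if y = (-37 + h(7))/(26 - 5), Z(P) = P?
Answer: 58/21 ≈ 2.7619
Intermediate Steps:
y = -29/21 (y = (-37 + 8)/(26 - 5) = -29/21 ≈ -1.3810)
N(Z(2))*y = -1*2*(-29/21) = -2*(-29/21) = 58/21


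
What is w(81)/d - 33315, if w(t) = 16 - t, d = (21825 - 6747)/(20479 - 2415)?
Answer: -251748865/7539 ≈ -33393.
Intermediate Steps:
d = 7539/9032 (d = 15078/18064 = 15078*(1/18064) = 7539/9032 ≈ 0.83470)
w(81)/d - 33315 = (16 - 1*81)/(7539/9032) - 33315 = (16 - 81)*(9032/7539) - 33315 = -65*9032/7539 - 33315 = -587080/7539 - 33315 = -251748865/7539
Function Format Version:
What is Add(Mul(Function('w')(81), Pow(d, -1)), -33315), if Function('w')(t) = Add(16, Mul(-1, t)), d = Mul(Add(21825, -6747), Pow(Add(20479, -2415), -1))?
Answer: Rational(-251748865, 7539) ≈ -33393.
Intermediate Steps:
d = Rational(7539, 9032) (d = Mul(15078, Pow(18064, -1)) = Mul(15078, Rational(1, 18064)) = Rational(7539, 9032) ≈ 0.83470)
Add(Mul(Function('w')(81), Pow(d, -1)), -33315) = Add(Mul(Add(16, Mul(-1, 81)), Pow(Rational(7539, 9032), -1)), -33315) = Add(Mul(Add(16, -81), Rational(9032, 7539)), -33315) = Add(Mul(-65, Rational(9032, 7539)), -33315) = Add(Rational(-587080, 7539), -33315) = Rational(-251748865, 7539)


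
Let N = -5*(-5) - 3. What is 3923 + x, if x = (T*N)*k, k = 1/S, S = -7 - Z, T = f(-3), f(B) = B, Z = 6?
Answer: 51065/13 ≈ 3928.1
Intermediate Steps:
T = -3
S = -13 (S = -7 - 1*6 = -7 - 6 = -13)
N = 22 (N = 25 - 3 = 22)
k = -1/13 (k = 1/(-13) = -1/13 ≈ -0.076923)
x = 66/13 (x = -3*22*(-1/13) = -66*(-1/13) = 66/13 ≈ 5.0769)
3923 + x = 3923 + 66/13 = 51065/13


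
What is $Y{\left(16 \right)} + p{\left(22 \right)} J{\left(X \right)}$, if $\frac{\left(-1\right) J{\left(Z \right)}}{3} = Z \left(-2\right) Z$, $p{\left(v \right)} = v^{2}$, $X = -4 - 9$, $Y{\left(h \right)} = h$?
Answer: $490792$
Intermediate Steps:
$X = -13$ ($X = -4 - 9 = -13$)
$J{\left(Z \right)} = 6 Z^{2}$ ($J{\left(Z \right)} = - 3 Z \left(-2\right) Z = - 3 - 2 Z Z = - 3 \left(- 2 Z^{2}\right) = 6 Z^{2}$)
$Y{\left(16 \right)} + p{\left(22 \right)} J{\left(X \right)} = 16 + 22^{2} \cdot 6 \left(-13\right)^{2} = 16 + 484 \cdot 6 \cdot 169 = 16 + 484 \cdot 1014 = 16 + 490776 = 490792$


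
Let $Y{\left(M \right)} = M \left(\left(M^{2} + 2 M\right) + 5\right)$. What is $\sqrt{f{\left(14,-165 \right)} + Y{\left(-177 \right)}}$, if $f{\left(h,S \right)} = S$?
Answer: $5 i \sqrt{219345} \approx 2341.7 i$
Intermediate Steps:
$Y{\left(M \right)} = M \left(5 + M^{2} + 2 M\right)$
$\sqrt{f{\left(14,-165 \right)} + Y{\left(-177 \right)}} = \sqrt{-165 - 177 \left(5 + \left(-177\right)^{2} + 2 \left(-177\right)\right)} = \sqrt{-165 - 177 \left(5 + 31329 - 354\right)} = \sqrt{-165 - 5483460} = \sqrt{-5483625} = 5 i \sqrt{219345}$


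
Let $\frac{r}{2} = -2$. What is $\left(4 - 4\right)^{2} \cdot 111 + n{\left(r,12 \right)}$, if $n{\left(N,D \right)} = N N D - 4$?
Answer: $188$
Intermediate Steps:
$r = -4$ ($r = 2 \left(-2\right) = -4$)
$n{\left(N,D \right)} = -4 + D N^{2}$ ($n{\left(N,D \right)} = N^{2} D - 4 = D N^{2} - 4 = -4 + D N^{2}$)
$\left(4 - 4\right)^{2} \cdot 111 + n{\left(r,12 \right)} = \left(4 - 4\right)^{2} \cdot 111 - \left(4 - 12 \left(-4\right)^{2}\right) = 0^{2} \cdot 111 + \left(-4 + 12 \cdot 16\right) = 0 \cdot 111 + \left(-4 + 192\right) = 0 + 188 = 188$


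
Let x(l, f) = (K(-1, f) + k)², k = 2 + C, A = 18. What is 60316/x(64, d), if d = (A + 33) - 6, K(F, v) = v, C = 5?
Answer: 15079/676 ≈ 22.306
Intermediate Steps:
k = 7 (k = 2 + 5 = 7)
d = 45 (d = (18 + 33) - 6 = 51 - 6 = 45)
x(l, f) = (7 + f)² (x(l, f) = (f + 7)² = (7 + f)²)
60316/x(64, d) = 60316/((7 + 45)²) = 60316/(52²) = 60316/2704 = 60316*(1/2704) = 15079/676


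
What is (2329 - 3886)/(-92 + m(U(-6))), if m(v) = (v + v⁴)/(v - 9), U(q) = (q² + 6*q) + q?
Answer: 1557/178 ≈ 8.7472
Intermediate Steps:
U(q) = q² + 7*q
m(v) = (v + v⁴)/(-9 + v)
(2329 - 3886)/(-92 + m(U(-6))) = (2329 - 3886)/(-92 + (-6*(7 - 6) + (-6*(7 - 6))⁴)/(-9 - 6*(7 - 6))) = -1557/(-92 + (-6*1 + (-6*1)⁴)/(-9 - 6*1)) = -1557/(-92 + (-6 + (-6)⁴)/(-9 - 6)) = -1557/(-92 + (-6 + 1296)/(-15)) = -1557/(-92 - 1/15*1290) = -1557/(-92 - 86) = -1557/(-178) = -1557*(-1/178) = 1557/178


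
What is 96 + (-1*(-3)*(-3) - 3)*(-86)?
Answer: 1128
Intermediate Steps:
96 + (-1*(-3)*(-3) - 3)*(-86) = 96 + (3*(-3) - 3)*(-86) = 96 + (-9 - 3)*(-86) = 96 - 12*(-86) = 96 + 1032 = 1128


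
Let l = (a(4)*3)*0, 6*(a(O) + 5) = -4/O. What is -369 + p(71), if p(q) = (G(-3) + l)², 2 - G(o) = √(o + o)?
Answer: -369 + (2 - I*√6)² ≈ -371.0 - 9.798*I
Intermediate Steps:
a(O) = -5 - 2/(3*O) (a(O) = -5 + (-4/O)/6 = -5 - 2/(3*O))
G(o) = 2 - √2*√o (G(o) = 2 - √(o + o) = 2 - √(2*o) = 2 - √2*√o)
l = 0 (l = ((-5 - ⅔/4)*3)*0 = ((-5 - ⅔*¼)*3)*0 = ((-5 - ⅙)*3)*0 = -31/6*3*0 = -31/2*0 = 0)
p(q) = (2 - I*√6)² (p(q) = ((2 - √2*√(-3)) + 0)² = ((2 - √2*I*√3) + 0)² = ((2 - I*√6) + 0)² = (2 - I*√6)²)
-369 + p(71) = -369 + (2 - I*√6)²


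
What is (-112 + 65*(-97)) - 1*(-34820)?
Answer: 28403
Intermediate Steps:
(-112 + 65*(-97)) - 1*(-34820) = (-112 - 6305) + 34820 = -6417 + 34820 = 28403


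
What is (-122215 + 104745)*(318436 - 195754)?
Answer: -2143254540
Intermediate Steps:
(-122215 + 104745)*(318436 - 195754) = -17470*122682 = -2143254540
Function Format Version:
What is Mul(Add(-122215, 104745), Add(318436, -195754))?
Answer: -2143254540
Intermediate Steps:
Mul(Add(-122215, 104745), Add(318436, -195754)) = Mul(-17470, 122682) = -2143254540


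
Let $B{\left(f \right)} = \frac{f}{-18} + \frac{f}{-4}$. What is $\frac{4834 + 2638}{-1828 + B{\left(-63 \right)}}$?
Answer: $- \frac{29888}{7235} \approx -4.131$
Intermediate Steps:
$B{\left(f \right)} = - \frac{11 f}{36}$ ($B{\left(f \right)} = f \left(- \frac{1}{18}\right) + f \left(- \frac{1}{4}\right) = - \frac{f}{18} - \frac{f}{4} = - \frac{11 f}{36}$)
$\frac{4834 + 2638}{-1828 + B{\left(-63 \right)}} = \frac{4834 + 2638}{-1828 - - \frac{77}{4}} = \frac{7472}{-1828 + \frac{77}{4}} = \frac{7472}{- \frac{7235}{4}} = 7472 \left(- \frac{4}{7235}\right) = - \frac{29888}{7235}$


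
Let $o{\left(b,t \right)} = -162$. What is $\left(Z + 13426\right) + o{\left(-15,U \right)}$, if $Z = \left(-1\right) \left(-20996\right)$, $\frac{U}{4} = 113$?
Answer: $34260$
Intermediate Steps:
$U = 452$ ($U = 4 \cdot 113 = 452$)
$Z = 20996$
$\left(Z + 13426\right) + o{\left(-15,U \right)} = \left(20996 + 13426\right) - 162 = 34422 - 162 = 34260$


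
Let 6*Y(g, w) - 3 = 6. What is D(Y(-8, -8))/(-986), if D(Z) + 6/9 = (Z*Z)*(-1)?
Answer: 35/11832 ≈ 0.0029581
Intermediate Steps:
Y(g, w) = 3/2 (Y(g, w) = ½ + (⅙)*6 = ½ + 1 = 3/2)
D(Z) = -⅔ - Z² (D(Z) = -⅔ + (Z*Z)*(-1) = -⅔ + Z²*(-1) = -⅔ - Z²)
D(Y(-8, -8))/(-986) = (-⅔ - (3/2)²)/(-986) = (-⅔ - 1*9/4)*(-1/986) = (-⅔ - 9/4)*(-1/986) = -35/12*(-1/986) = 35/11832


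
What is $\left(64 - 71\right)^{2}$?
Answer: $49$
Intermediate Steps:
$\left(64 - 71\right)^{2} = \left(-7\right)^{2} = 49$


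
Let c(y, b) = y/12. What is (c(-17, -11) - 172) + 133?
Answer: -485/12 ≈ -40.417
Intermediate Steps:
c(y, b) = y/12 (c(y, b) = y*(1/12) = y/12)
(c(-17, -11) - 172) + 133 = ((1/12)*(-17) - 172) + 133 = (-17/12 - 172) + 133 = -2081/12 + 133 = -485/12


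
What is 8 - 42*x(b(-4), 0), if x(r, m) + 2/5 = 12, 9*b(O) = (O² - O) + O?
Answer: -2396/5 ≈ -479.20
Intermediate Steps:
b(O) = O²/9 (b(O) = ((O² - O) + O)/9 = O²/9)
x(r, m) = 58/5 (x(r, m) = -⅖ + 12 = 58/5)
8 - 42*x(b(-4), 0) = 8 - 42*58/5 = 8 - 2436/5 = -2396/5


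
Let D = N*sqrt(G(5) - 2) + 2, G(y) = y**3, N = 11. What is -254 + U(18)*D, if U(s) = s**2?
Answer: 394 + 3564*sqrt(123) ≈ 39921.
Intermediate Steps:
D = 2 + 11*sqrt(123) (D = 11*sqrt(5**3 - 2) + 2 = 11*sqrt(125 - 2) + 2 = 11*sqrt(123) + 2 = 2 + 11*sqrt(123) ≈ 124.00)
-254 + U(18)*D = -254 + 18**2*(2 + 11*sqrt(123)) = -254 + 324*(2 + 11*sqrt(123)) = -254 + (648 + 3564*sqrt(123)) = 394 + 3564*sqrt(123)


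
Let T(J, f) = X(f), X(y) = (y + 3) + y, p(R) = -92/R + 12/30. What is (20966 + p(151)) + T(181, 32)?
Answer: 15879757/755 ≈ 21033.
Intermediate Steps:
p(R) = 2/5 - 92/R (p(R) = -92/R + 12*(1/30) = -92/R + 2/5 = 2/5 - 92/R)
X(y) = 3 + 2*y (X(y) = (3 + y) + y = 3 + 2*y)
T(J, f) = 3 + 2*f
(20966 + p(151)) + T(181, 32) = (20966 + (2/5 - 92/151)) + (3 + 2*32) = (20966 + (2/5 - 92*1/151)) + (3 + 64) = (20966 + (2/5 - 92/151)) + 67 = (20966 - 158/755) + 67 = 15829172/755 + 67 = 15879757/755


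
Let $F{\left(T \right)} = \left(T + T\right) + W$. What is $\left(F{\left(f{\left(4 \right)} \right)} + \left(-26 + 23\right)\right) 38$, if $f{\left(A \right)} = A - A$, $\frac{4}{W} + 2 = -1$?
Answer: $- \frac{494}{3} \approx -164.67$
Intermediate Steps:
$W = - \frac{4}{3}$ ($W = \frac{4}{-2 - 1} = \frac{4}{-3} = 4 \left(- \frac{1}{3}\right) = - \frac{4}{3} \approx -1.3333$)
$f{\left(A \right)} = 0$
$F{\left(T \right)} = - \frac{4}{3} + 2 T$ ($F{\left(T \right)} = \left(T + T\right) - \frac{4}{3} = 2 T - \frac{4}{3} = - \frac{4}{3} + 2 T$)
$\left(F{\left(f{\left(4 \right)} \right)} + \left(-26 + 23\right)\right) 38 = \left(\left(- \frac{4}{3} + 2 \cdot 0\right) + \left(-26 + 23\right)\right) 38 = \left(\left(- \frac{4}{3} + 0\right) - 3\right) 38 = \left(- \frac{4}{3} - 3\right) 38 = \left(- \frac{13}{3}\right) 38 = - \frac{494}{3}$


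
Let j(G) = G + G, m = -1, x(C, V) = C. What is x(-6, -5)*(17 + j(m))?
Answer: -90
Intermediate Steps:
j(G) = 2*G
x(-6, -5)*(17 + j(m)) = -6*(17 + 2*(-1)) = -6*(17 - 2) = -6*15 = -90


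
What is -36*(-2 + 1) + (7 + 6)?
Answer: 49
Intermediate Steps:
-36*(-2 + 1) + (7 + 6) = -36*(-1) + 13 = 36 + 13 = 49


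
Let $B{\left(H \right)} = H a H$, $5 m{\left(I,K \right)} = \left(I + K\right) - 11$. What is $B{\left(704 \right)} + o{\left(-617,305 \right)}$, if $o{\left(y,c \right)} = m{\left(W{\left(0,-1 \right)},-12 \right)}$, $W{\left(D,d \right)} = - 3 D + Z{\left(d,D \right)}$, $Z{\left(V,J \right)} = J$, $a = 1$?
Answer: $\frac{2478057}{5} \approx 4.9561 \cdot 10^{5}$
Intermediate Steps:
$W{\left(D,d \right)} = - 2 D$ ($W{\left(D,d \right)} = - 3 D + D = - 2 D$)
$m{\left(I,K \right)} = - \frac{11}{5} + \frac{I}{5} + \frac{K}{5}$ ($m{\left(I,K \right)} = \frac{\left(I + K\right) - 11}{5} = \frac{-11 + I + K}{5} = - \frac{11}{5} + \frac{I}{5} + \frac{K}{5}$)
$o{\left(y,c \right)} = - \frac{23}{5}$ ($o{\left(y,c \right)} = - \frac{11}{5} + \frac{\left(-2\right) 0}{5} + \frac{1}{5} \left(-12\right) = - \frac{11}{5} + \frac{1}{5} \cdot 0 - \frac{12}{5} = - \frac{11}{5} + 0 - \frac{12}{5} = - \frac{23}{5}$)
$B{\left(H \right)} = H^{2}$ ($B{\left(H \right)} = H 1 H = H H = H^{2}$)
$B{\left(704 \right)} + o{\left(-617,305 \right)} = 704^{2} - \frac{23}{5} = 495616 - \frac{23}{5} = \frac{2478057}{5}$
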